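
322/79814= 23/5701 = 0.00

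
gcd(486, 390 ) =6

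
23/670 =23/670 =0.03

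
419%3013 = 419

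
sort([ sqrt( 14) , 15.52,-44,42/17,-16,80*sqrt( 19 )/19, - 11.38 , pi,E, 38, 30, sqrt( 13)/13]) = [ - 44,-16 ,-11.38,sqrt (13 ) /13 , 42/17,  E, pi,sqrt(  14 ), 15.52 , 80 * sqrt( 19 )/19, 30,  38 ]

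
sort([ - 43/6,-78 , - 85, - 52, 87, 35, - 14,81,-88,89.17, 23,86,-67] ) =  [ - 88, - 85,-78,-67, - 52, - 14, - 43/6, 23 , 35,81,86,87, 89.17 ]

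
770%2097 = 770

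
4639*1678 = 7784242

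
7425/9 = 825=   825.00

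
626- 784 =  - 158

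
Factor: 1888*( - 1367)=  - 2580896 = - 2^5*59^1 * 1367^1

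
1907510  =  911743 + 995767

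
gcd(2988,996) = 996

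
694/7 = 99  +  1/7 = 99.14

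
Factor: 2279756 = 2^2*569939^1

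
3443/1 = 3443 = 3443.00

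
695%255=185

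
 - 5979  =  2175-8154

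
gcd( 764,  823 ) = 1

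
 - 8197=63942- 72139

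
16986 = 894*19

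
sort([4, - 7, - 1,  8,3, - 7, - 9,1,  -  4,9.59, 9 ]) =[ - 9,-7, - 7, - 4,-1,1,3, 4,8,9,  9.59]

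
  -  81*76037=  - 6158997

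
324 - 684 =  - 360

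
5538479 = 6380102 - 841623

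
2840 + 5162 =8002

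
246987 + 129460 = 376447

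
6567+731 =7298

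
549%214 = 121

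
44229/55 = 44229/55 = 804.16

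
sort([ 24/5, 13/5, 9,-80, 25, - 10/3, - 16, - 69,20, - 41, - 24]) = [- 80, - 69,-41, - 24, - 16, - 10/3, 13/5,24/5,9, 20,25 ]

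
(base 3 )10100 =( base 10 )90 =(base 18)50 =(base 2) 1011010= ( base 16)5a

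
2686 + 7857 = 10543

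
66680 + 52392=119072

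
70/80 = 7/8 = 0.88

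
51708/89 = 51708/89 = 580.99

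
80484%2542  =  1682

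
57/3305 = 57/3305=0.02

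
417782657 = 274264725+143517932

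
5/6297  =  5/6297 = 0.00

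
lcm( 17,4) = 68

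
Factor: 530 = 2^1*5^1*53^1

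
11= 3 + 8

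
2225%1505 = 720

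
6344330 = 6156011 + 188319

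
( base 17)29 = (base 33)1a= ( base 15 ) 2d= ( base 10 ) 43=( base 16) 2b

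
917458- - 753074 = 1670532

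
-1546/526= - 3 + 16/263 = - 2.94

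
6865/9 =6865/9 = 762.78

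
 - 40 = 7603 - 7643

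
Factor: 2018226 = 2^1*3^1 * 7^1*29^1*1657^1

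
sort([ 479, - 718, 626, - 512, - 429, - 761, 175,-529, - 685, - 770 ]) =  [-770, - 761,  -  718,-685, - 529 , - 512,  -  429,175, 479,626 ] 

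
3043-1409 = 1634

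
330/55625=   66/11125 = 0.01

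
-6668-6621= - 13289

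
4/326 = 2/163 = 0.01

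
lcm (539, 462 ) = 3234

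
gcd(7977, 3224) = 1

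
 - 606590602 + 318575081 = -288015521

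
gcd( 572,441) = 1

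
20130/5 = 4026 =4026.00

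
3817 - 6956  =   - 3139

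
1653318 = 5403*306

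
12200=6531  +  5669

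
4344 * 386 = 1676784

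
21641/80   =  270 + 41/80  =  270.51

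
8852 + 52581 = 61433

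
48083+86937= 135020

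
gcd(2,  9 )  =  1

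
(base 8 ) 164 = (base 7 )224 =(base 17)6e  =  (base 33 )3H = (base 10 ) 116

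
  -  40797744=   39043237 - 79840981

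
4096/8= 512 =512.00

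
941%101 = 32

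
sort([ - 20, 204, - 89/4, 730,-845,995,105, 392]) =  [-845,  -  89/4 , - 20, 105,204, 392, 730,995 ] 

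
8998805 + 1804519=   10803324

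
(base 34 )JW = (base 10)678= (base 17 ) 25f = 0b1010100110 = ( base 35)jd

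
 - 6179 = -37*167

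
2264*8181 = 18521784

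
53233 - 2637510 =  -2584277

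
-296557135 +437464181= 140907046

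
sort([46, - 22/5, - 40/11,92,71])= [ - 22/5,-40/11,46, 71,92]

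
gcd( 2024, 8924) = 92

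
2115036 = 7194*294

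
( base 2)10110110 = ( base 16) B6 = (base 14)d0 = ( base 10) 182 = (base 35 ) 57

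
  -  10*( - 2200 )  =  22000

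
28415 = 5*5683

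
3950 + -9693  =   - 5743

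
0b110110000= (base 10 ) 432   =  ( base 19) 13e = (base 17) 187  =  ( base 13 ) 273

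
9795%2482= 2349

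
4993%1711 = 1571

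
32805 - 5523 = 27282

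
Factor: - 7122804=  - 2^2 * 3^1 * 13^1*45659^1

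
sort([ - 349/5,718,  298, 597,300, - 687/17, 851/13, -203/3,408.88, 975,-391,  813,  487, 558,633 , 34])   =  [ - 391,-349/5,- 203/3, - 687/17, 34,851/13,298,  300,408.88,  487,558,597 , 633, 718 , 813 , 975]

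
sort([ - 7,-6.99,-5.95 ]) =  [ - 7,-6.99,  -  5.95]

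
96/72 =1+ 1/3 = 1.33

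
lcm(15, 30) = 30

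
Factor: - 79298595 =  - 3^4*5^1*23^1*8513^1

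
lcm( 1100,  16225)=64900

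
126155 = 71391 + 54764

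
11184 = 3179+8005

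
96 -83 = 13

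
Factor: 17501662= 2^1*8750831^1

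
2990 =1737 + 1253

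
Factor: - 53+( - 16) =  - 3^1*23^1 = - 69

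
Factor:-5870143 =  - 5870143^1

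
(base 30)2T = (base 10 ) 89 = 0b1011001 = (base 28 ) 35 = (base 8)131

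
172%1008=172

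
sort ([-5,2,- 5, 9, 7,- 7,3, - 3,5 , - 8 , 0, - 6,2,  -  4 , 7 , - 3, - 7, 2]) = [ - 8 ,-7, - 7 ,-6, - 5,-5, - 4, - 3,-3, 0,  2 , 2,2 , 3,5, 7,7,9] 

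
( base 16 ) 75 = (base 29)41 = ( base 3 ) 11100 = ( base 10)117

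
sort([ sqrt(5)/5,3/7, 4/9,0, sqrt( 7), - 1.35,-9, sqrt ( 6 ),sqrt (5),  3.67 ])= [-9,-1.35,0,3/7,4/9,sqrt( 5) /5,sqrt( 5),sqrt( 6),sqrt( 7 ), 3.67 ]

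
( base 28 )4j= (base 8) 203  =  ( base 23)5G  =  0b10000011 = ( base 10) 131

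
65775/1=65775 = 65775.00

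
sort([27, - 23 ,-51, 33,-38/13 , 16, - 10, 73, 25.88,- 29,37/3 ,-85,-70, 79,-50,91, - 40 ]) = [-85 ,-70  ,- 51,-50 ,-40, - 29,  -  23,-10,-38/13 , 37/3, 16 , 25.88,27,  33,73, 79, 91 ]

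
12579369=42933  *293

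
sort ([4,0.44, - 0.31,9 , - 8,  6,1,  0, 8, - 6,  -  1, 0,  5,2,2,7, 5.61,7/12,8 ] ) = [ - 8, - 6 , - 1, - 0.31,0,0,0.44,7/12, 1,2, 2,4,5,5.61,  6, 7,8,8,9 ]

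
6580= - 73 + 6653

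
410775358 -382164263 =28611095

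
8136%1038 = 870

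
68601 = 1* 68601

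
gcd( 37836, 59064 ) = 12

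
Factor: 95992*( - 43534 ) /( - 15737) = 4178915728/15737 = 2^4*13^2*71^1*15737^( - 1 )*21767^1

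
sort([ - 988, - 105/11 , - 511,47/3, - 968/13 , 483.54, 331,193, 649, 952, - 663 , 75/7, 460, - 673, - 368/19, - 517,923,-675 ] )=[ - 988 , - 675 ,- 673, - 663, - 517, - 511, - 968/13, - 368/19, - 105/11,75/7 , 47/3, 193, 331, 460,483.54,649, 923, 952 ]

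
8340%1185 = 45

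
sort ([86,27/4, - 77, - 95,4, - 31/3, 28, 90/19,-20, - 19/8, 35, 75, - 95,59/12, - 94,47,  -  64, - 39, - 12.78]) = [ - 95, - 95, - 94, - 77, - 64, - 39, - 20, - 12.78, - 31/3, - 19/8, 4, 90/19,59/12,27/4, 28,35, 47,75, 86]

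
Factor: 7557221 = 7^2  *154229^1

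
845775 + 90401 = 936176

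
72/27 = 8/3  =  2.67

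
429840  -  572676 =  - 142836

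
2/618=1/309=0.00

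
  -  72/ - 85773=24/28591 = 0.00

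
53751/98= 53751/98 = 548.48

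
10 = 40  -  30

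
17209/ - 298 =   -  58  +  75/298 = -57.75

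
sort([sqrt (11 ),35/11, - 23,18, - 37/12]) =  [ - 23 ,  -  37/12  ,  35/11, sqrt (11 ), 18 ] 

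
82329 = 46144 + 36185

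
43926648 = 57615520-13688872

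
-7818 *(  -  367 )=2869206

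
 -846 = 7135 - 7981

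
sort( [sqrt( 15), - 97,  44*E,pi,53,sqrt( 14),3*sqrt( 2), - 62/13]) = [ - 97, - 62/13 , pi, sqrt( 14 ),  sqrt( 15), 3*sqrt( 2), 53, 44  *E]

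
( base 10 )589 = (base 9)724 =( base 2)1001001101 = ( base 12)411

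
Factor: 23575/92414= 25/98 = 2^(  -  1)*5^2*7^ ( - 2)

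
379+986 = 1365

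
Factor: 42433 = 42433^1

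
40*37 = 1480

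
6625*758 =5021750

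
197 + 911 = 1108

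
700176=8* 87522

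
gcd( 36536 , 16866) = 2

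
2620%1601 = 1019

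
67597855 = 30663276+36934579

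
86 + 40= 126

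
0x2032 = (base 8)20062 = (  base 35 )6PH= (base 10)8242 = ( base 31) 8HR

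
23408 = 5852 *4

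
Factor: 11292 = 2^2*3^1*941^1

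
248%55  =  28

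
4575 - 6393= - 1818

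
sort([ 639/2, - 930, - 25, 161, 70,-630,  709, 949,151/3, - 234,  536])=[ - 930, - 630, - 234, - 25 , 151/3,  70,161, 639/2,536,709, 949 ]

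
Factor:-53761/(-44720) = 2^(-4)  *  5^( - 1)  *  13^(-1) * 37^1* 43^( - 1)  *1453^1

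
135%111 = 24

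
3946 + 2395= 6341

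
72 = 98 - 26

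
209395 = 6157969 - 5948574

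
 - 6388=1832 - 8220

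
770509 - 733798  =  36711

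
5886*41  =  241326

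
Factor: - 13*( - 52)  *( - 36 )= - 2^4 *3^2*13^2 =- 24336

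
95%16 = 15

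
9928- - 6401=16329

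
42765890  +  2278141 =45044031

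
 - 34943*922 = -32217446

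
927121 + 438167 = 1365288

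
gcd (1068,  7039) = 1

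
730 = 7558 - 6828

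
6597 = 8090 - 1493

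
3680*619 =2277920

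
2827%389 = 104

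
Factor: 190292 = 2^2*113^1*421^1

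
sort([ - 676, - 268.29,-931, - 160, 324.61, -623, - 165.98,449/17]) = [ - 931 , - 676,-623,-268.29, - 165.98 , - 160,449/17,324.61 ]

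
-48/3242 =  - 24/1621 = - 0.01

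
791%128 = 23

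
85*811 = 68935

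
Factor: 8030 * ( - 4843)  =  - 2^1*5^1*11^1 * 29^1 * 73^1*167^1 = - 38889290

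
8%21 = 8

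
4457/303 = 4457/303 = 14.71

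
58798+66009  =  124807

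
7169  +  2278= 9447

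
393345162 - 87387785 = 305957377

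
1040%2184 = 1040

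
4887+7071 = 11958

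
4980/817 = 4980/817 = 6.10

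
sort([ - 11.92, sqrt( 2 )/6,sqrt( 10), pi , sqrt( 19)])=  [  -  11.92, sqrt(2 )/6, pi, sqrt( 10), sqrt (19) ]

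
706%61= 35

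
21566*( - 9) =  - 194094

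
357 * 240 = 85680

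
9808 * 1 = 9808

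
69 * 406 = 28014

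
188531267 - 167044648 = 21486619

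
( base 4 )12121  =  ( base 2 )110011001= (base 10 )409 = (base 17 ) 171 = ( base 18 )14d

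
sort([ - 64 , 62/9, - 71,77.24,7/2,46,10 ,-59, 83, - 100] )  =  [ - 100, - 71, - 64, -59,7/2,62/9,10, 46,77.24,83]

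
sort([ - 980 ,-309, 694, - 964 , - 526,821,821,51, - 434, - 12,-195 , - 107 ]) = [ - 980, - 964, - 526, - 434 , - 309, - 195, - 107,  -  12,51, 694,821,  821 ]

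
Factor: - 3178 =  - 2^1*7^1*227^1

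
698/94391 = 698/94391  =  0.01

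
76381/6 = 76381/6=12730.17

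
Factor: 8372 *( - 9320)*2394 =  - 186796733760 = -2^6*3^2  *5^1*7^2*13^1 *19^1*23^1*233^1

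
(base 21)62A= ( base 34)2BC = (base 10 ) 2698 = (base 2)101010001010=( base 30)2TS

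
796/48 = 199/12  =  16.58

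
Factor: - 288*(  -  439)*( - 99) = - 12516768= - 2^5*3^4 *11^1*439^1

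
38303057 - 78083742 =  - 39780685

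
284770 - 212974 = 71796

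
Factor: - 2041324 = -2^2*510331^1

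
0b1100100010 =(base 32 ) P2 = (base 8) 1442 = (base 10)802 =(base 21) 1h4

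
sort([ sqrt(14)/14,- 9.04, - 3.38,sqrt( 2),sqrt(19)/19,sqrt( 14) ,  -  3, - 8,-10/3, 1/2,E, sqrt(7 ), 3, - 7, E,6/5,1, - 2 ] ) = [ - 9.04 , - 8, - 7, - 3.38, - 10/3,- 3, - 2 , sqrt ( 19 ) /19, sqrt( 14 )/14,1/2, 1,6/5,sqrt(2), sqrt( 7 ), E, E, 3,  sqrt( 14 )]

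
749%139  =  54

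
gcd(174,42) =6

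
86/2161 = 86/2161 = 0.04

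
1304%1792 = 1304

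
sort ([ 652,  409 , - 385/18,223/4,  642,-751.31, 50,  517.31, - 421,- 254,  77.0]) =[ - 751.31, - 421,  -  254 , - 385/18, 50,223/4,77.0,409, 517.31,642,652] 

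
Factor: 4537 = 13^1 * 349^1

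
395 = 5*79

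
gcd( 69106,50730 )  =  2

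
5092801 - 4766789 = 326012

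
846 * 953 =806238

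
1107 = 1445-338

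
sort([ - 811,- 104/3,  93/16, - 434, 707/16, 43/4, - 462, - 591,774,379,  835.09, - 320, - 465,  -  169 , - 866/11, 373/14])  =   [ - 811, - 591, - 465 , - 462, - 434,- 320, - 169, - 866/11, - 104/3,93/16, 43/4, 373/14 , 707/16, 379,774,  835.09] 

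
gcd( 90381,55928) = 1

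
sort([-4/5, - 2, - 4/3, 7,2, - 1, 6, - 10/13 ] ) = [ - 2, - 4/3, - 1, - 4/5, - 10/13,2, 6,7]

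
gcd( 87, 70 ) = 1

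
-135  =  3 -138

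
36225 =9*4025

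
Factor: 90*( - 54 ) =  - 2^2*3^5*5^1  =  - 4860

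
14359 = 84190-69831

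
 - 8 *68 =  - 544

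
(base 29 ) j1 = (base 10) 552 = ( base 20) 17c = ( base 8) 1050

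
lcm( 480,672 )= 3360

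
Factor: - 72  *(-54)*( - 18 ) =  - 69984 = -2^5*3^7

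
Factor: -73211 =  - 179^1*409^1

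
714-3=711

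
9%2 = 1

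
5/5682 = 5/5682 =0.00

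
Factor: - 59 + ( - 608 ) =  - 23^1*29^1 = - 667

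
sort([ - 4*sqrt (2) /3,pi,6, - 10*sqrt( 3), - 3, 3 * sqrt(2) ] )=[ - 10 * sqrt( 3), - 3,- 4*sqrt(2 ) /3,pi, 3*sqrt(2),6]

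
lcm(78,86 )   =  3354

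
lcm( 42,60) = 420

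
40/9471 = 40/9471 = 0.00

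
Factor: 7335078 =2^1*3^1*1222513^1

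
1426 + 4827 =6253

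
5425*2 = 10850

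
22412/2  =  11206 = 11206.00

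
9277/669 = 13 + 580/669 = 13.87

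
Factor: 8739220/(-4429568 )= - 2^( - 6)*5^1*  7^1 *11^(-3)*13^(-1)*62423^1=   - 2184805/1107392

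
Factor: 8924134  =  2^1*43^1*103769^1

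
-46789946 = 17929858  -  64719804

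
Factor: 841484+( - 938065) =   -  96581 =- 96581^1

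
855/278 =855/278= 3.08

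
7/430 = 7/430  =  0.02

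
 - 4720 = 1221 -5941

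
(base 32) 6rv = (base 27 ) 9hj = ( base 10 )7039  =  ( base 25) B6E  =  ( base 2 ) 1101101111111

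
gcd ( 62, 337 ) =1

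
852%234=150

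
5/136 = 5/136= 0.04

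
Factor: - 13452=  - 2^2 *3^1 * 19^1*59^1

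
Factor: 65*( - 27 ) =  - 1755 = - 3^3*5^1*13^1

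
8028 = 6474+1554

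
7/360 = 7/360 = 0.02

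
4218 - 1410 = 2808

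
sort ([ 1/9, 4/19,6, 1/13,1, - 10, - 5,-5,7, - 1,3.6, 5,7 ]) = [-10 , - 5, - 5, - 1,1/13, 1/9, 4/19, 1 , 3.6, 5,6,7 , 7]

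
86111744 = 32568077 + 53543667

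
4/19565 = 4/19565 = 0.00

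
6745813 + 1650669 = 8396482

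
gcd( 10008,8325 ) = 9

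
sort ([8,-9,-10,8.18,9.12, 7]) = [ - 10, - 9, 7, 8,  8.18,9.12]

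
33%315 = 33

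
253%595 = 253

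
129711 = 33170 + 96541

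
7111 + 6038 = 13149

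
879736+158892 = 1038628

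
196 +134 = 330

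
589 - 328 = 261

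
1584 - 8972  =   -7388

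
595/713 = 595/713 =0.83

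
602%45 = 17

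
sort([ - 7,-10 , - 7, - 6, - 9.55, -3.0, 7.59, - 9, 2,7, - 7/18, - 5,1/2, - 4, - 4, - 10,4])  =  [ - 10,-10, - 9.55, - 9, - 7, - 7, - 6, - 5 ,-4,-4 , - 3.0, -7/18,  1/2,2,4,7,7.59]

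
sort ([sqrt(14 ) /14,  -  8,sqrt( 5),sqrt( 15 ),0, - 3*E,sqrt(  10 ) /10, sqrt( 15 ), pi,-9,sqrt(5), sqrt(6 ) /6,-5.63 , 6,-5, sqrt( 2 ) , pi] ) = [  -  9,-3*E, -8, - 5.63, - 5, 0,sqrt(14)/14 , sqrt( 10 ) /10, sqrt ( 6)/6,sqrt(2) , sqrt( 5 ), sqrt( 5 ), pi, pi , sqrt ( 15) , sqrt( 15), 6] 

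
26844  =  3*8948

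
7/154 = 1/22 = 0.05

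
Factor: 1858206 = 2^1* 3^1*7^1*151^1*293^1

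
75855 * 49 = 3716895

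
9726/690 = 1621/115 = 14.10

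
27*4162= 112374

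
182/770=13/55 = 0.24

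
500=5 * 100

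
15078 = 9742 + 5336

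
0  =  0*878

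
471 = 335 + 136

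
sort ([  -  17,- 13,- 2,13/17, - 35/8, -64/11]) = [ - 17, - 13, - 64/11, - 35/8, - 2,13/17]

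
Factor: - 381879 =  - 3^2*151^1*281^1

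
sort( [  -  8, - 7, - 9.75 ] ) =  [  -  9.75, - 8, - 7]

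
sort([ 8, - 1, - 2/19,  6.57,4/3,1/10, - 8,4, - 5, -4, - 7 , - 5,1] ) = [ - 8, - 7, - 5, - 5 , - 4, - 1, - 2/19, 1/10, 1,  4/3,4,  6.57, 8] 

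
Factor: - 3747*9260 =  - 2^2*3^1*5^1*463^1*1249^1 = - 34697220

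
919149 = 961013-41864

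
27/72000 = 3/8000 = 0.00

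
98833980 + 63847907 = 162681887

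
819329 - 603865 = 215464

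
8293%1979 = 377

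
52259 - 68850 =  - 16591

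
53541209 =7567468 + 45973741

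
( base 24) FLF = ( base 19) 1671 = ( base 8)21707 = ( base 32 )8U7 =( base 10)9159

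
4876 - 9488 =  - 4612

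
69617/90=773 + 47/90=773.52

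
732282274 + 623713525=1355995799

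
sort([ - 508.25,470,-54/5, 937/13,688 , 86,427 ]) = [ - 508.25,  -  54/5 , 937/13, 86 , 427, 470,688]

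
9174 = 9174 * 1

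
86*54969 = 4727334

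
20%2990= 20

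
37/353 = 37/353 = 0.10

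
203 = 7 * 29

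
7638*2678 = 20454564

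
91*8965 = 815815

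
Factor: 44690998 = 2^1 *11^1*  2031409^1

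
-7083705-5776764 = -12860469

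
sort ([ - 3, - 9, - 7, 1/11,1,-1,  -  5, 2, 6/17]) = [- 9,  -  7, - 5, - 3, - 1 , 1/11, 6/17 , 1,2]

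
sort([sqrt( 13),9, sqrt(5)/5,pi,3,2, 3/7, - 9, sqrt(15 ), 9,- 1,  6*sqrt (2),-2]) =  [ - 9 , - 2 , - 1,3/7,sqrt (5)/5, 2, 3, pi,  sqrt( 13), sqrt( 15 ),6*sqrt (2), 9, 9]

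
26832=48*559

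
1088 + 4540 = 5628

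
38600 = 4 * 9650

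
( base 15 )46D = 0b1111101011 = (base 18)31d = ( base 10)1003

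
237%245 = 237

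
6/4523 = 6/4523 =0.00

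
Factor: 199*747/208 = 2^( - 4 )*3^2*13^( - 1 )*83^1*199^1 = 148653/208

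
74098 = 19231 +54867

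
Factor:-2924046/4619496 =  - 2^( - 2 )  *  3^2*7^ ( - 1)*31^(- 1)*173^1*313^1*887^( - 1) = - 487341/769916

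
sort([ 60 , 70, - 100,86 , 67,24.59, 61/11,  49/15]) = [ - 100 , 49/15,61/11 , 24.59, 60,  67,  70,86]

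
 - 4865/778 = -4865/778 = - 6.25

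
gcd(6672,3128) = 8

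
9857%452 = 365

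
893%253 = 134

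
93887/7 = 93887/7 = 13412.43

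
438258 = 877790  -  439532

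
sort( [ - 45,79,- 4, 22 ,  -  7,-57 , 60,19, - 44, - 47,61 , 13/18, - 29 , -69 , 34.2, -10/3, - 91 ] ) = [-91, - 69, - 57, - 47,  -  45 , - 44, - 29, - 7, - 4, - 10/3, 13/18,  19,22,34.2,60,61,79 ] 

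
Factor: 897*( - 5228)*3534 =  - 2^3*3^2*13^1*19^1*23^1*31^1*1307^1 = - 16572749544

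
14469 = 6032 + 8437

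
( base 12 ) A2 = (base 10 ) 122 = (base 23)57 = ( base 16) 7A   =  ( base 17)73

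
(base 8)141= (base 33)2v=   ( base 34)2t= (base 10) 97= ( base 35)2r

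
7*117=819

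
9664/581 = 9664/581 =16.63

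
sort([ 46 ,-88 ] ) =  [ - 88,46]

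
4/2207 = 4/2207 = 0.00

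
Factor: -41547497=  - 197^1* 210901^1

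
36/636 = 3/53 = 0.06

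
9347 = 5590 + 3757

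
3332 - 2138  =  1194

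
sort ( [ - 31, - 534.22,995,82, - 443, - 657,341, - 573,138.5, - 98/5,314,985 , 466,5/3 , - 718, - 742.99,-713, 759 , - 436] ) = [ - 742.99, - 718  ,-713 ,  -  657,  -  573, - 534.22,-443, - 436,- 31, - 98/5, 5/3,82,138.5,  314, 341,466,759 , 985,995 ] 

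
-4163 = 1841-6004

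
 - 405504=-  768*528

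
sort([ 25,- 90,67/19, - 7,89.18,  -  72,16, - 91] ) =[ - 91,  -  90, - 72, - 7,67/19, 16,25, 89.18]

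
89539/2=44769 + 1/2= 44769.50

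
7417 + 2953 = 10370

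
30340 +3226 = 33566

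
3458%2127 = 1331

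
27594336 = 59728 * 462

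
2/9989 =2/9989 = 0.00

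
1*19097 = 19097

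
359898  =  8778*41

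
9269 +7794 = 17063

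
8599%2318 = 1645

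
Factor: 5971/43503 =3^(-1)*7^1*17^(-1) = 7/51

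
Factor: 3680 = 2^5*5^1*23^1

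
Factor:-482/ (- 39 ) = 2^1 * 3^( - 1)*13^( - 1)*241^1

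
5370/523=5370/523 = 10.27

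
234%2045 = 234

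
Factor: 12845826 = 2^1 * 3^2 * 7^1*269^1 * 379^1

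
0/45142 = 0 = 0.00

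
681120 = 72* 9460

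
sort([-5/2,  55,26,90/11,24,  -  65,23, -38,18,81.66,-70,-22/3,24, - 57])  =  [-70,-65, - 57, - 38 ,  -  22/3, - 5/2 , 90/11,18,23,24 , 24, 26, 55, 81.66]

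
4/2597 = 4/2597 = 0.00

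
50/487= 50/487 = 0.10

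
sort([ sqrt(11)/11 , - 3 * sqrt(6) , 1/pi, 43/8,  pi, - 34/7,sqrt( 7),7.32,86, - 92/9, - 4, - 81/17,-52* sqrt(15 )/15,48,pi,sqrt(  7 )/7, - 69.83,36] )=[ - 69.83, - 52*sqrt( 15) /15,-92/9 ,-3 * sqrt(6), - 34/7, - 81/17, - 4,sqrt(11 ) /11,1/pi,sqrt(7)/7,sqrt( 7), pi,pi, 43/8,7.32,36,  48, 86]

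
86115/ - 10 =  - 17223/2  =  - 8611.50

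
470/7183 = 470/7183 = 0.07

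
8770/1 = 8770 = 8770.00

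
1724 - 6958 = -5234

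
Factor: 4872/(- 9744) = - 1/2=- 2^( - 1)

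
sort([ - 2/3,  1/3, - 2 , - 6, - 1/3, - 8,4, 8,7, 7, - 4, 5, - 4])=[ - 8,  -  6,-4, - 4, - 2, - 2/3,-1/3, 1/3, 4,  5,7, 7, 8 ] 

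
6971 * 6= 41826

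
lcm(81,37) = 2997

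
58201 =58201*1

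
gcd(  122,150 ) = 2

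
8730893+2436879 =11167772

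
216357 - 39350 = 177007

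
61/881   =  61/881 = 0.07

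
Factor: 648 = 2^3 * 3^4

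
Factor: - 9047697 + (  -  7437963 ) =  - 16485660 = -2^2*3^3 * 5^1*30529^1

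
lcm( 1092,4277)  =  51324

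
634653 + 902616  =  1537269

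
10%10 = 0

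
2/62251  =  2/62251 = 0.00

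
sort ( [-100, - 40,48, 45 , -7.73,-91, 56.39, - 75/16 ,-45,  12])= [ - 100,-91 , - 45, - 40, - 7.73,-75/16,  12, 45, 48,56.39 ]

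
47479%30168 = 17311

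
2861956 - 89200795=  - 86338839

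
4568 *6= 27408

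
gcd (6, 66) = 6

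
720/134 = 360/67 = 5.37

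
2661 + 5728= 8389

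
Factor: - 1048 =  - 2^3*131^1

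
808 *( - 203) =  - 164024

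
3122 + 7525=10647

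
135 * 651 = 87885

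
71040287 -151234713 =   -  80194426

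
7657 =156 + 7501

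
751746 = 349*2154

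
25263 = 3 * 8421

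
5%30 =5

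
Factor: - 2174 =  - 2^1*1087^1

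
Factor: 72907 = 72907^1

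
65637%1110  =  147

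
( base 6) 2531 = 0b1001110111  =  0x277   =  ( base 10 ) 631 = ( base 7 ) 1561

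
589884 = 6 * 98314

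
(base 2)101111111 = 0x17f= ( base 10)383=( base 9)465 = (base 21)I5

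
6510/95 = 68  +  10/19=68.53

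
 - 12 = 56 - 68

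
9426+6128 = 15554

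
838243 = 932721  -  94478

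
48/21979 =48/21979 = 0.00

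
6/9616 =3/4808 = 0.00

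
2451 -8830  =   - 6379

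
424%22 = 6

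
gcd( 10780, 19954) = 22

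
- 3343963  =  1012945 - 4356908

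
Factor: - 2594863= - 17^1*152639^1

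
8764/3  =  8764/3 = 2921.33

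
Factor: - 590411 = -29^1*20359^1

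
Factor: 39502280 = 2^3*5^1 *97^1*10181^1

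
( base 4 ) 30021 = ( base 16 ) 309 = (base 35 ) M7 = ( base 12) 549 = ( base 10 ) 777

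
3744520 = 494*7580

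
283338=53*5346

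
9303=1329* 7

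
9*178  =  1602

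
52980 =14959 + 38021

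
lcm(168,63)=504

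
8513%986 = 625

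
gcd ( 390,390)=390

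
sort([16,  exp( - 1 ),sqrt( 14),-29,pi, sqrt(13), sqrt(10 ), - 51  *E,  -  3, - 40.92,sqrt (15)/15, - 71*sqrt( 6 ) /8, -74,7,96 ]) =[-51*E, - 74, - 40.92, - 29, - 71 * sqrt( 6)/8, - 3,sqrt( 15 ) /15,exp( - 1),pi, sqrt(10 ),sqrt(13) , sqrt(14),7,16, 96] 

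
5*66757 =333785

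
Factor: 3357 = 3^2 *373^1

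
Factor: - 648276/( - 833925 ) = 2^2*5^( - 2)*89^1*607^1*11119^( - 1)=216092/277975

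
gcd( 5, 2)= 1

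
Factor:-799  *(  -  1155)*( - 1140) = -1052043300 = -2^2 * 3^2*5^2*7^1* 11^1*17^1 * 19^1*47^1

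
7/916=7/916 =0.01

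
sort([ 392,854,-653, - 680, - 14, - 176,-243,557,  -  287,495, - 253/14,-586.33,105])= [-680,-653,-586.33, -287,-243, - 176, - 253/14,  -  14,105,  392, 495,557,854 ]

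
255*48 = 12240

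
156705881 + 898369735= 1055075616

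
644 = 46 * 14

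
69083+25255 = 94338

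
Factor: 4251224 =2^3*17^1*31259^1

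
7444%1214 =160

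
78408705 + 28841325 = 107250030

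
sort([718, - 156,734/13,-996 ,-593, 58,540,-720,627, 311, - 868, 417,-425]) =[-996,-868, - 720, - 593, - 425,- 156, 734/13,58, 311,417,540, 627,718]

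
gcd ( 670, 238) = 2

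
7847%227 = 129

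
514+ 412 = 926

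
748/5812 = 187/1453 =0.13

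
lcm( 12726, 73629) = 1030806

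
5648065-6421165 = -773100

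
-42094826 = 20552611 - 62647437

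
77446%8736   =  7558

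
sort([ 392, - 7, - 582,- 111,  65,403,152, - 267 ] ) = [-582, - 267,  -  111, - 7,65,152, 392,403]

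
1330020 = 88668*15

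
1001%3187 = 1001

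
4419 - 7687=  -  3268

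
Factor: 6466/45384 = 2^( - 2)*3^( - 1)*31^( - 1 )*53^1 = 53/372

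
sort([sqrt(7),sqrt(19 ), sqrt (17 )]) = [sqrt(7 ) , sqrt (17 ), sqrt(19 ) ] 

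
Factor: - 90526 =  - 2^1*45263^1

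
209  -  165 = 44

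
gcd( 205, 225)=5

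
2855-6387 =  - 3532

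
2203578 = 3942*559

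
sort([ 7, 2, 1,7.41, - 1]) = [ - 1, 1,2, 7,7.41 ]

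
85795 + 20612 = 106407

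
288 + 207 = 495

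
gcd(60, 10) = 10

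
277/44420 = 277/44420  =  0.01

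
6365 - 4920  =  1445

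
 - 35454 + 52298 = 16844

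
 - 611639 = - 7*87377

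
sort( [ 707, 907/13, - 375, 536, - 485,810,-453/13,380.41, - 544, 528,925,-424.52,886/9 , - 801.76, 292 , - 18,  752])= [ - 801.76, - 544 , - 485,-424.52, - 375, - 453/13, - 18,907/13,886/9,292  ,  380.41 , 528,536 , 707 , 752,810,925]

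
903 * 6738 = 6084414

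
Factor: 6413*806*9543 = 49326602754 = 2^1 * 3^1*11^2*13^1*31^1*53^1*3181^1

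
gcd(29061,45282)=3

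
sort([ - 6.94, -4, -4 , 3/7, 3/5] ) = [-6.94, - 4, - 4,3/7, 3/5]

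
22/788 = 11/394 = 0.03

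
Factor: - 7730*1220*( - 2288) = 21577212800 = 2^7*5^2*11^1*13^1*61^1 * 773^1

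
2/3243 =2/3243 = 0.00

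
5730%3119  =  2611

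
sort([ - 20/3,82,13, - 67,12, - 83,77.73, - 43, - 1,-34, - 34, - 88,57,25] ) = [ - 88, - 83, - 67, - 43, - 34, - 34, - 20/3, - 1, 12, 13, 25, 57, 77.73 , 82 ] 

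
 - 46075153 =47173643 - 93248796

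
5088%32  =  0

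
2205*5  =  11025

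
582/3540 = 97/590 = 0.16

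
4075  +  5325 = 9400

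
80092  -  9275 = 70817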